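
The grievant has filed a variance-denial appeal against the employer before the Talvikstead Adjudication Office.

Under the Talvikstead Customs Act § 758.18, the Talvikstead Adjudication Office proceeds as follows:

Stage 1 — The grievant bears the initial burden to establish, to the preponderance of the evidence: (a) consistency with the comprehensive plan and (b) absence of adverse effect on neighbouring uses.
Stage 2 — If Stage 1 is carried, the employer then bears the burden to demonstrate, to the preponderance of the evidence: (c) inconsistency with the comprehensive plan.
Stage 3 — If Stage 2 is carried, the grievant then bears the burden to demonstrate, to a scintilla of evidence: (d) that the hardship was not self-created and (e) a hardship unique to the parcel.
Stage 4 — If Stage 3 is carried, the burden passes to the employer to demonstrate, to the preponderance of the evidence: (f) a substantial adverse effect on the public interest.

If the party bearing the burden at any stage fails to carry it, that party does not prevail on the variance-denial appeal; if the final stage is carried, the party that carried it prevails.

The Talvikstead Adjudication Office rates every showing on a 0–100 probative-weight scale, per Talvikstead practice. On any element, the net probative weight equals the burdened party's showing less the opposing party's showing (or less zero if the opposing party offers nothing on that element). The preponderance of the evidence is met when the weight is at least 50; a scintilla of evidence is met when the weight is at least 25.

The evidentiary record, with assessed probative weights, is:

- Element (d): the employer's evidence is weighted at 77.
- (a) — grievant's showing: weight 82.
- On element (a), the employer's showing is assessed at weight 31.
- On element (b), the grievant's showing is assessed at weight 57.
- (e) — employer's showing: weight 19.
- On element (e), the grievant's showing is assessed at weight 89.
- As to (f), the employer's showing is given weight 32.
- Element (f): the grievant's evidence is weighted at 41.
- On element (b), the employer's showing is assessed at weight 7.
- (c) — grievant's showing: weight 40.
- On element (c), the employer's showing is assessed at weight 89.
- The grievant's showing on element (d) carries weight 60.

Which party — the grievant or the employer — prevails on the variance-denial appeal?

Stage 1 — burden on grievant; standard: the preponderance of the evidence (weight is at least 50).
    (a): 82 − 31 = 51 ≥ 50 [met]
    (b): 57 − 7 = 50 ≥ 50 [met]
  Stage 1 is satisfied; the onus moves to the employer.
Stage 2 — burden on employer; standard: the preponderance of the evidence (weight is at least 50).
    (c): 89 − 40 = 49 < 50 [not met]
  Stage 2 not carried; the employer fails its burden.
The grievant prevails.

grievant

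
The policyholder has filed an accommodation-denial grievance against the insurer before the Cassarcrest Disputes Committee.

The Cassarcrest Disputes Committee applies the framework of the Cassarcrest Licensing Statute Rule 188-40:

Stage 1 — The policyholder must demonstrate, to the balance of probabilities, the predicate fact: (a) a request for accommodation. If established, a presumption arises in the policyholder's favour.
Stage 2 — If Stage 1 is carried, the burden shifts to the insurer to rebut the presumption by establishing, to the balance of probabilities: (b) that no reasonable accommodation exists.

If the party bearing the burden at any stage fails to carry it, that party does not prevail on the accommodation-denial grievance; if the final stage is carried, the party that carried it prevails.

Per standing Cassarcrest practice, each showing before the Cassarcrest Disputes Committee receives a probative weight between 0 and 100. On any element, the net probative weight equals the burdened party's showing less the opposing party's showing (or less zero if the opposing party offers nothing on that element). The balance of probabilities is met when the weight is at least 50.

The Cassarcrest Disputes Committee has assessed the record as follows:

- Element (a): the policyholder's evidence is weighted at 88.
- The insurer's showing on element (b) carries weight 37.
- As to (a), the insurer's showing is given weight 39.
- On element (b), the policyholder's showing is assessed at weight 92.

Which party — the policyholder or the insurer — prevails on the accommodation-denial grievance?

insurer

At Stage 1 the policyholder must meet the balance of probabilities (weight is at least 50): on (a) the weight is 88 less the opposing 39 gives net 49, < 50, so (a) does not meet the standard.
  Stage 1 not carried; the policyholder fails its burden.
So the insurer prevails.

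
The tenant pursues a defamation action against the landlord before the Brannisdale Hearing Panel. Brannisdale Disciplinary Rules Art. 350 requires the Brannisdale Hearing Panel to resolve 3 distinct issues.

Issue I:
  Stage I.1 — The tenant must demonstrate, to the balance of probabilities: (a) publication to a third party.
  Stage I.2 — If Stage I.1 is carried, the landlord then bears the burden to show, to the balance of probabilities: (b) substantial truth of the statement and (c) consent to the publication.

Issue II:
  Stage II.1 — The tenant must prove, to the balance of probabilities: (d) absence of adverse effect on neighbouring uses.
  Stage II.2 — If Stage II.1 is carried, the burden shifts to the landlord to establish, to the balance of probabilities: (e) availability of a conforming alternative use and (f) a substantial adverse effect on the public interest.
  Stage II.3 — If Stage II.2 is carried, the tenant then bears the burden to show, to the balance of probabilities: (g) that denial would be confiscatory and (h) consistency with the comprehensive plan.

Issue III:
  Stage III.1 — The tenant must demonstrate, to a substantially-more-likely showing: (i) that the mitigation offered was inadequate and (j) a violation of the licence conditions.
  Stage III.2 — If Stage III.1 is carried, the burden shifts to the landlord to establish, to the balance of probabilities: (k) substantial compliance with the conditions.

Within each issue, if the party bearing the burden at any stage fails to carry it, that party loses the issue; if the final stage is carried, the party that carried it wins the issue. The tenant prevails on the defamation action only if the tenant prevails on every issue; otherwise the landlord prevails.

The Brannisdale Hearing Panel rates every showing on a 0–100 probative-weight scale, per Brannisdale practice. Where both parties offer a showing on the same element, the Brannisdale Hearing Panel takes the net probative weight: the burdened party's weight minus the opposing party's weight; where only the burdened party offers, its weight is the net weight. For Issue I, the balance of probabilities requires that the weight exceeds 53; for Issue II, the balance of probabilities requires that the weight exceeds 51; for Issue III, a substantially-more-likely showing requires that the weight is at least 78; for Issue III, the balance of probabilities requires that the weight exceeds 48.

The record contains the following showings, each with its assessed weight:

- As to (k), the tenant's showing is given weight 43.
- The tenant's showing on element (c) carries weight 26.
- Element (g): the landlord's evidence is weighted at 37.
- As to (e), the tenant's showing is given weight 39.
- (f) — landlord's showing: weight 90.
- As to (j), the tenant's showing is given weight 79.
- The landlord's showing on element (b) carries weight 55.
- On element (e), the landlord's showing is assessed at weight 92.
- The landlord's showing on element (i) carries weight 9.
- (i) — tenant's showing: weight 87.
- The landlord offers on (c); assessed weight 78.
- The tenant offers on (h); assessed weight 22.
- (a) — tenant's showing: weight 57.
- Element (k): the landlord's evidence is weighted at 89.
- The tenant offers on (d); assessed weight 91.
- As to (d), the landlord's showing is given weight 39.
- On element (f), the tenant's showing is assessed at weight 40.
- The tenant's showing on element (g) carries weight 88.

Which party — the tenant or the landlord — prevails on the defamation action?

tenant

— Issue I —
Stage I.1 — burden on tenant; standard: the balance of probabilities (weight exceeds 53).
    (a): 57 > 53 [met]
  Stage I.1 is satisfied; the onus moves to the landlord.
Stage I.2 — burden on landlord; standard: the balance of probabilities (weight exceeds 53).
    (b): 55 > 53 [met]
    (c): 78 − 26 = 52 ≤ 53 [not met]
  Stage I.2 not carried; the landlord fails its burden.
The tenant prevails on this issue.
— Issue II —
Stage II.1 — burden on tenant; standard: the balance of probabilities (weight exceeds 51).
    (d): 91 − 39 = 52 > 51 [met]
  The tenant carries Stage II.1; the landlord now bears the burden.
Stage II.2 — burden on landlord; standard: the balance of probabilities (weight exceeds 51).
    (e): 92 − 39 = 53 > 51 [met]
    (f): 90 − 40 = 50 ≤ 51 [not met]
  Stage II.2 not carried; the landlord fails its burden.
So the tenant prevails on this issue.
— Issue III —
Stage III.1 — burden on tenant; standard: a substantially-more-likely showing (weight is at least 78).
    (i): 87 − 9 = 78 ≥ 78 [met]
    (j): 79 ≥ 78 [met]
  All elements met. The burden passes to the landlord.
Stage III.2 — burden on landlord; standard: the balance of probabilities (weight exceeds 48).
    (k): 89 − 43 = 46 ≤ 48 [not met]
  The landlord does not carry Stage III.2.
The analysis ends at Stage III.2; the tenant prevails on this issue.
Per-issue: Issue I → tenant; Issue II → tenant; Issue III → tenant. The tenant must prevail on every issue; overall, the tenant prevails.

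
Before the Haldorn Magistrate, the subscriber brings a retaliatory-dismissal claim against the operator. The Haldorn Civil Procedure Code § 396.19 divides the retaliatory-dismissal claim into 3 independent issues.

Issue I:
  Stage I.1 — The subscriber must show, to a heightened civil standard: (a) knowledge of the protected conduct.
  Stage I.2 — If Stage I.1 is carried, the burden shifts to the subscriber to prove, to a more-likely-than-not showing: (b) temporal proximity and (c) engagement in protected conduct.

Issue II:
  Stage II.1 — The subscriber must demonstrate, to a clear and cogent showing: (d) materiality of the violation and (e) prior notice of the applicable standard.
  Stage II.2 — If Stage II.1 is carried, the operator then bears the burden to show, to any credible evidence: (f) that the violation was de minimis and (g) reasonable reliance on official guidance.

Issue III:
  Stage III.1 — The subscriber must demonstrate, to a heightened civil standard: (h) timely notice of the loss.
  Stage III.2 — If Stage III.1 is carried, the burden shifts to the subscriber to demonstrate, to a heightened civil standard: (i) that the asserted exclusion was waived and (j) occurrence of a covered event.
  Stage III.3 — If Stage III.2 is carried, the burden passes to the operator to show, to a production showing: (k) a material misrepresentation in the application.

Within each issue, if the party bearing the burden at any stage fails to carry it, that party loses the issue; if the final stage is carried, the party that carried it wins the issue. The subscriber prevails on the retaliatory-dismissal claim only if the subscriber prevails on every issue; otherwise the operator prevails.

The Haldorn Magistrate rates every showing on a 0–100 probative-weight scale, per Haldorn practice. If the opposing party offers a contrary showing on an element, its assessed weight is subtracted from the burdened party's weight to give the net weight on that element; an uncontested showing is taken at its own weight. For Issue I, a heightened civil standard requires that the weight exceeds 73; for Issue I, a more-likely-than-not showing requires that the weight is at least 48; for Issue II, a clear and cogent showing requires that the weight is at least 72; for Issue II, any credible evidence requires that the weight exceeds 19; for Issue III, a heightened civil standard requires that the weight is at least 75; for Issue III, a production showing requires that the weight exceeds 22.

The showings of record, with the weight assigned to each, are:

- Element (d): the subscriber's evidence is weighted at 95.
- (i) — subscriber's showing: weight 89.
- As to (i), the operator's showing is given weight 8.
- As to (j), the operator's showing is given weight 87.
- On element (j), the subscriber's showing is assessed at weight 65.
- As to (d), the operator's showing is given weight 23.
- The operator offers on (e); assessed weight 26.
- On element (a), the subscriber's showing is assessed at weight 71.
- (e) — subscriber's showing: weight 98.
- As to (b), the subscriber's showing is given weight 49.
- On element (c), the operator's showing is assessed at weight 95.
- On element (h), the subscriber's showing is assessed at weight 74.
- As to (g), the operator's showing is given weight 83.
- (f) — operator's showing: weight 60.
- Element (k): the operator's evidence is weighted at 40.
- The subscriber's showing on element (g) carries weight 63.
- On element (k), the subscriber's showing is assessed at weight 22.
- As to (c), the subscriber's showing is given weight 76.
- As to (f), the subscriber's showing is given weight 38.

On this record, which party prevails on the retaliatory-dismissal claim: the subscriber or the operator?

— Issue I —
Stage I.1 — burden on subscriber; standard: a heightened civil standard (weight exceeds 73).
    (a): 71 ≤ 73 [not met]
  Stage I.1 not carried; the subscriber fails its burden.
The analysis ends at Stage I.1; the operator prevails on this issue.
— Issue II —
Stage II.1 — burden on subscriber; standard: a clear and cogent showing (weight is at least 72).
    (d): 95 − 23 = 72 ≥ 72 [met]
    (e): 98 − 26 = 72 ≥ 72 [met]
  The subscriber carries Stage II.1; the operator now bears the burden.
Stage II.2 — burden on operator; standard: any credible evidence (weight exceeds 19).
    (f): 60 − 38 = 22 > 19 [met]
    (g): 83 − 63 = 20 > 19 [met]
  The operator carries the last stage.
All stages carried — the operator prevails on this issue.
— Issue III —
Stage III.1 — burden on subscriber; standard: a heightened civil standard (weight is at least 75).
    (h): 74 < 75 [not met]
  Stage III.1 not carried; the subscriber fails its burden.
The analysis ends at Stage III.1; the operator prevails on this issue.
Per-issue: Issue I → operator; Issue II → operator; Issue III → operator. The subscriber must prevail on every issue; overall, the operator prevails.

operator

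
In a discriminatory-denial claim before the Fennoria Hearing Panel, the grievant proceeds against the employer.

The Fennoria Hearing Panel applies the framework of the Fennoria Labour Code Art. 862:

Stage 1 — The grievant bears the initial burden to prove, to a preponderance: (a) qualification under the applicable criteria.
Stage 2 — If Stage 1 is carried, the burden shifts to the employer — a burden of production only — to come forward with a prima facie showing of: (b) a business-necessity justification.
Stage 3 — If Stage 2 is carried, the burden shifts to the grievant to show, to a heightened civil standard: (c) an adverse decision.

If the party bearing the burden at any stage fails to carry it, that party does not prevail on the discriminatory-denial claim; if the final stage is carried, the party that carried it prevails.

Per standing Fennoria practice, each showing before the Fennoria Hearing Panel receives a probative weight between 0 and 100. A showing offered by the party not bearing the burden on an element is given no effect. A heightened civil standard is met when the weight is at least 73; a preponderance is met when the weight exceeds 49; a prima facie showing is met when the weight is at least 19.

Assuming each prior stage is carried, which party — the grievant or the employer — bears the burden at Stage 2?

Stage 2's rule assigns the burden to the employer (to a prima facie showing).

employer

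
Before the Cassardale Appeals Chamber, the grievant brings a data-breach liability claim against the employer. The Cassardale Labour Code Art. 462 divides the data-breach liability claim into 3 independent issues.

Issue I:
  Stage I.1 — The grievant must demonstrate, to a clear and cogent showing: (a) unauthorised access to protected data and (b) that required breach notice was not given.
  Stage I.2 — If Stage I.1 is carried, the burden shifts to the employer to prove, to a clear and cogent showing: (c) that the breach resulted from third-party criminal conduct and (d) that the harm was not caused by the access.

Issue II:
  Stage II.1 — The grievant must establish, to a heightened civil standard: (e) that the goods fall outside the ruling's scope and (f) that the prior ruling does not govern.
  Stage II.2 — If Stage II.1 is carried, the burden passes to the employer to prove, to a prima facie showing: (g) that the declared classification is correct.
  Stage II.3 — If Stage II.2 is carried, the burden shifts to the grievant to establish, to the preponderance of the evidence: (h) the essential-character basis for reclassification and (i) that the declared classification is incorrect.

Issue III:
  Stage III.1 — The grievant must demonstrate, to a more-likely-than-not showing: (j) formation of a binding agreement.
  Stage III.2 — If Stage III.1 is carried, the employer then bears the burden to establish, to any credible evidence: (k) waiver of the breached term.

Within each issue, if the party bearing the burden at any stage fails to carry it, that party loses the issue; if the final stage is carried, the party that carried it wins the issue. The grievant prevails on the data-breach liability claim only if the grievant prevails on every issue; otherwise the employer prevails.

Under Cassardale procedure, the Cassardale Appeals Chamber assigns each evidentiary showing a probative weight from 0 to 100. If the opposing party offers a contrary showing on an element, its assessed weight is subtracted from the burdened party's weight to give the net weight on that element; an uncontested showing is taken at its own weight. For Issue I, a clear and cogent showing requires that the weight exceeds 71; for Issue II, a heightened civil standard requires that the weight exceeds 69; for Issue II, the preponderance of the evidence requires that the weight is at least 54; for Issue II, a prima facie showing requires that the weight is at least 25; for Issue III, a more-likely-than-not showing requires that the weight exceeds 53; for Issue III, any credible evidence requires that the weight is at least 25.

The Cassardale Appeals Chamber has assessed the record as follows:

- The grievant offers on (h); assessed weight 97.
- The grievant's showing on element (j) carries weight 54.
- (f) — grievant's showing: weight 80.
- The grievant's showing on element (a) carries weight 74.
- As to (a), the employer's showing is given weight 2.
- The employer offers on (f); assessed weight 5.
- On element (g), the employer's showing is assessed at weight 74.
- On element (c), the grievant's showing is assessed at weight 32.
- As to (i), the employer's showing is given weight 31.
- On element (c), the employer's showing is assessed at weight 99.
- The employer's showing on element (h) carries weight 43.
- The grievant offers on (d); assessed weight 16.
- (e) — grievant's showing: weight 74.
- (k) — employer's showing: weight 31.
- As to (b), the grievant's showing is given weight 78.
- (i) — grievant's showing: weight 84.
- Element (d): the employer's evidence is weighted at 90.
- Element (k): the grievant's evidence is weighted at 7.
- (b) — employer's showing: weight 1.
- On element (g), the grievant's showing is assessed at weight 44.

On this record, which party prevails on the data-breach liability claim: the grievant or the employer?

employer

— Issue I —
Stage I.1 (grievant, a clear and cogent showing, weight exceeds 71): (a) net 74−2=72 > 71 — meets; (b) net 78−1=77 > 71 — meets.
  Stage I.1 is satisfied; the onus moves to the employer.
Stage I.2 (employer, a clear and cogent showing, weight exceeds 71): (c) net 99−32=67 ≤ 71 — fails; (d) net 90−16=74 > 71 — meets.
  Not every element is met, so the employer fails to carry Stage I.2.
So the grievant prevails on this issue.
— Issue II —
Stage II.1 (grievant, a heightened civil standard, weight exceeds 69): (e) 74 > 69 — meets; (f) net 80−5=75 > 69 — meets.
  Stage II.1 carried; the burden shifts to the employer.
Stage II.2 (employer, a prima facie showing, weight is at least 25): (g) net 74−44=30 ≥ 25 — meets.
  Stage II.2 is satisfied; the onus moves to the grievant.
Stage II.3 (grievant, the preponderance of the evidence, weight is at least 54): (h) net 97−43=54 ≥ 54 — meets; (i) net 84−31=53 < 54 — fails.
  Stage II.3 not carried; the grievant fails its burden.
So the employer prevails on this issue.
— Issue III —
Stage III.1 — burden on grievant; standard: a more-likely-than-not showing (weight exceeds 53).
    (j): 54 > 53 [met]
  Stage III.1 is satisfied; the onus moves to the employer.
Stage III.2 — burden on employer; standard: any credible evidence (weight is at least 25).
    (k): 31 − 7 = 24 < 25 [not met]
  Not every element is met, so the employer fails to carry Stage III.2.
The analysis ends at Stage III.2; the grievant prevails on this issue.
Per-issue: Issue I → grievant; Issue II → employer; Issue III → grievant. The grievant must prevail on every issue; overall, the employer prevails.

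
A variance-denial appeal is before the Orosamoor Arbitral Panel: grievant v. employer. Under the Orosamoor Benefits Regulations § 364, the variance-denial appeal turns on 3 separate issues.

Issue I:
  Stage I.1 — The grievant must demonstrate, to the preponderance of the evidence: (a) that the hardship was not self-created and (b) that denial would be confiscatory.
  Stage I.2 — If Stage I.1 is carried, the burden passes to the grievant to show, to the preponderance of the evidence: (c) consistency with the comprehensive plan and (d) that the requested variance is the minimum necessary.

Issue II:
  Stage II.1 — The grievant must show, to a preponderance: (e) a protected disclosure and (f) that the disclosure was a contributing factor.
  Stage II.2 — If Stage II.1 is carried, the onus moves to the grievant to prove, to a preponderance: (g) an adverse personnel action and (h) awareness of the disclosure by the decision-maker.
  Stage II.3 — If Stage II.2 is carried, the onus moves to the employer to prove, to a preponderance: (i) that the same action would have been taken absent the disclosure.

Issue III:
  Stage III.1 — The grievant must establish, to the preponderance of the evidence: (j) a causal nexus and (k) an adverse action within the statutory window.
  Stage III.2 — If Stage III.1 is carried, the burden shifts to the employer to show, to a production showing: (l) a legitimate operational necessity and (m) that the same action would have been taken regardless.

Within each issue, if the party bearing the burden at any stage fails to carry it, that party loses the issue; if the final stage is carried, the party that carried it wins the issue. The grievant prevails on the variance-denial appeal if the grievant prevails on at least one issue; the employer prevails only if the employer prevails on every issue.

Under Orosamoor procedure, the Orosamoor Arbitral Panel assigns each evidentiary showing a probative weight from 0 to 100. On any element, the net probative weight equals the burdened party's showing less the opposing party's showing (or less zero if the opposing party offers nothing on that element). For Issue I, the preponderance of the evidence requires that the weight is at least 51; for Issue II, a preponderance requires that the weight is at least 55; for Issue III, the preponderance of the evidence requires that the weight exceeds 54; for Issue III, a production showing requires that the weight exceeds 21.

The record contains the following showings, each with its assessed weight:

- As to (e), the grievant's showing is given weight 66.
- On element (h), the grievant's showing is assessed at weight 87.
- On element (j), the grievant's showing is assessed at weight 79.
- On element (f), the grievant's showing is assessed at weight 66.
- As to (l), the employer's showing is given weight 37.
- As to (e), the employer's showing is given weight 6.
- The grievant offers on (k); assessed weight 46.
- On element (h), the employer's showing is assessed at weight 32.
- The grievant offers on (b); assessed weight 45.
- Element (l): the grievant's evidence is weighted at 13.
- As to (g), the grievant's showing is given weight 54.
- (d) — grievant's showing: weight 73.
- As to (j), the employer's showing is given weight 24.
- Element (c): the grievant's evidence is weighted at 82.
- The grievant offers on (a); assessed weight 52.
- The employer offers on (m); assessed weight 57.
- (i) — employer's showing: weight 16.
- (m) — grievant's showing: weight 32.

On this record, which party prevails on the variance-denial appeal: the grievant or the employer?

employer

— Issue I —
Stage I.1 (grievant, the preponderance of the evidence, weight is at least 51): (a) 52 ≥ 51 — meets; (b) 45 < 51 — fails.
  The grievant does not carry Stage I.1.
The analysis ends at Stage I.1; the employer prevails on this issue.
— Issue II —
Stage II.1 — burden on grievant; standard: a preponderance (weight is at least 55).
    (e): 66 − 6 = 60 ≥ 55 [met]
    (f): 66 ≥ 55 [met]
  Stage II.1 is satisfied; the grievant continues to bear the burden.
Stage II.2 — burden on grievant; standard: a preponderance (weight is at least 55).
    (g): 54 < 55 [not met]
    (h): 87 − 32 = 55 ≥ 55 [met]
  The grievant does not carry Stage II.2.
So the employer prevails on this issue.
— Issue III —
At Stage III.1 the grievant must meet the preponderance of the evidence (weight exceeds 54): on (j) the weight is 79 less the opposing 24 gives net 55, which does exceed 54, so (j) meets the standard; on (k) the weight is 46, which does not exceed 54, so (k) does not meet the standard.
  Not every element is met, so the grievant fails to carry Stage III.1.
The analysis ends at Stage III.1; the employer prevails on this issue.
Per-issue: Issue I → employer; Issue II → employer; Issue III → employer. The grievant must prevail on at least one issue; overall, the employer prevails.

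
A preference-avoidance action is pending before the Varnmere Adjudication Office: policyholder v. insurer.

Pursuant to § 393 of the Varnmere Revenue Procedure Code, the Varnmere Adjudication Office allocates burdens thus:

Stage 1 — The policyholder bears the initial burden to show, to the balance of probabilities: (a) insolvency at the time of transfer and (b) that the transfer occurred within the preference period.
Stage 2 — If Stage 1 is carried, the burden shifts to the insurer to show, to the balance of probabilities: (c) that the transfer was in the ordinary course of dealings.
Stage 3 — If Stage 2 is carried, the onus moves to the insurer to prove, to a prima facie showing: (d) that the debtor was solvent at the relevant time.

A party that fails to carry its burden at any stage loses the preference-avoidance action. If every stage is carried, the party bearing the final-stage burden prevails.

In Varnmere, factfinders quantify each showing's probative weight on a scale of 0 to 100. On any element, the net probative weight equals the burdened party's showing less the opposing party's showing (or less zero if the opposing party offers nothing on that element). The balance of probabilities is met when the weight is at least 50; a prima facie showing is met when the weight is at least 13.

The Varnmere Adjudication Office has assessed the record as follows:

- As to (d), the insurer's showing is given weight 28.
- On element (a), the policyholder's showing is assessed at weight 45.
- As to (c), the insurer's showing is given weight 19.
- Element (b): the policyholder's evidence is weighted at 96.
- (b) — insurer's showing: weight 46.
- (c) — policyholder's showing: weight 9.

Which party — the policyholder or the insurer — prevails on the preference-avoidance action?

Stage 1 (policyholder, the balance of probabilities, weight is at least 50): (a) 45 < 50 — fails; (b) net 96−46=50 ≥ 50 — meets.
  Not every element is met, so the policyholder fails to carry Stage 1.
The analysis ends at Stage 1; the insurer prevails.

insurer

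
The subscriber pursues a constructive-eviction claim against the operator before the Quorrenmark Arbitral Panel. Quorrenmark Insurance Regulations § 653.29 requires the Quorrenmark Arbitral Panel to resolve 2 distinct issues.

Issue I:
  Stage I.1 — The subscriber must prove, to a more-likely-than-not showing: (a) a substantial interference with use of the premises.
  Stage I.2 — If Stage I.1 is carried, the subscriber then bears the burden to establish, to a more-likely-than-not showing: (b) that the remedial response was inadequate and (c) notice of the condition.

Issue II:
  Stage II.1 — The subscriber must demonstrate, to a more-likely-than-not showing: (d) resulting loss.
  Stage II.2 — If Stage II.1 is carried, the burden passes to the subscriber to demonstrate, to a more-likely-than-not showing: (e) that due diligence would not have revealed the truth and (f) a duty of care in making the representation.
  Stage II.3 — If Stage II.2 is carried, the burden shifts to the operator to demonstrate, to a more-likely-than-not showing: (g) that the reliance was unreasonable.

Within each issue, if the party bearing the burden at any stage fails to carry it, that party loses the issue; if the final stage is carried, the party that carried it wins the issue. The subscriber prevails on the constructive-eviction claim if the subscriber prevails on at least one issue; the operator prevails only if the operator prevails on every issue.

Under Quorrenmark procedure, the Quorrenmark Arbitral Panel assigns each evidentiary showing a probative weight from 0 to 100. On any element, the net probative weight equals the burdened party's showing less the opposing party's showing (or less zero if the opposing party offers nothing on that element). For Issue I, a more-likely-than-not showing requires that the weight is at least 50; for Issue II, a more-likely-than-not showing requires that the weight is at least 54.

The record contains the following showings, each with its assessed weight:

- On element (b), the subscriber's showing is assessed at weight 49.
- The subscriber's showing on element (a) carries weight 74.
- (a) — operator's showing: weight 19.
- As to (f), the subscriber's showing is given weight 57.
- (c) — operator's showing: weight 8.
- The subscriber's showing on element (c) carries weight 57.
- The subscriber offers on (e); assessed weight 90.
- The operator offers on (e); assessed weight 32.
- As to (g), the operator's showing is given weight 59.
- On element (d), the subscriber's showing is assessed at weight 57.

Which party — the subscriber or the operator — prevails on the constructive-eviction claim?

— Issue I —
Stage I.1 — burden on subscriber; standard: a more-likely-than-not showing (weight is at least 50).
    (a): 74 − 19 = 55 ≥ 50 [met]
  Stage I.1 carried; the burden remains with the subscriber.
Stage I.2 — burden on subscriber; standard: a more-likely-than-not showing (weight is at least 50).
    (b): 49 < 50 [not met]
    (c): 57 − 8 = 49 < 50 [not met]
  The subscriber does not carry Stage I.2.
The analysis ends at Stage I.2; the operator prevails on this issue.
— Issue II —
Stage II.1 (subscriber, a more-likely-than-not showing, weight is at least 54): (d) 57 ≥ 54 — meets.
  Stage II.1 is satisfied; the subscriber continues to bear the burden.
Stage II.2 (subscriber, a more-likely-than-not showing, weight is at least 54): (e) net 90−32=58 ≥ 54 — meets; (f) 57 ≥ 54 — meets.
  The subscriber carries Stage II.2; the operator now bears the burden.
Stage II.3 (operator, a more-likely-than-not showing, weight is at least 54): (g) 59 ≥ 54 — meets.
  The operator carries the last stage.
With every stage satisfied, the operator prevails on this issue.
Per-issue: Issue I → operator; Issue II → operator. The subscriber must prevail on at least one issue; overall, the operator prevails.

operator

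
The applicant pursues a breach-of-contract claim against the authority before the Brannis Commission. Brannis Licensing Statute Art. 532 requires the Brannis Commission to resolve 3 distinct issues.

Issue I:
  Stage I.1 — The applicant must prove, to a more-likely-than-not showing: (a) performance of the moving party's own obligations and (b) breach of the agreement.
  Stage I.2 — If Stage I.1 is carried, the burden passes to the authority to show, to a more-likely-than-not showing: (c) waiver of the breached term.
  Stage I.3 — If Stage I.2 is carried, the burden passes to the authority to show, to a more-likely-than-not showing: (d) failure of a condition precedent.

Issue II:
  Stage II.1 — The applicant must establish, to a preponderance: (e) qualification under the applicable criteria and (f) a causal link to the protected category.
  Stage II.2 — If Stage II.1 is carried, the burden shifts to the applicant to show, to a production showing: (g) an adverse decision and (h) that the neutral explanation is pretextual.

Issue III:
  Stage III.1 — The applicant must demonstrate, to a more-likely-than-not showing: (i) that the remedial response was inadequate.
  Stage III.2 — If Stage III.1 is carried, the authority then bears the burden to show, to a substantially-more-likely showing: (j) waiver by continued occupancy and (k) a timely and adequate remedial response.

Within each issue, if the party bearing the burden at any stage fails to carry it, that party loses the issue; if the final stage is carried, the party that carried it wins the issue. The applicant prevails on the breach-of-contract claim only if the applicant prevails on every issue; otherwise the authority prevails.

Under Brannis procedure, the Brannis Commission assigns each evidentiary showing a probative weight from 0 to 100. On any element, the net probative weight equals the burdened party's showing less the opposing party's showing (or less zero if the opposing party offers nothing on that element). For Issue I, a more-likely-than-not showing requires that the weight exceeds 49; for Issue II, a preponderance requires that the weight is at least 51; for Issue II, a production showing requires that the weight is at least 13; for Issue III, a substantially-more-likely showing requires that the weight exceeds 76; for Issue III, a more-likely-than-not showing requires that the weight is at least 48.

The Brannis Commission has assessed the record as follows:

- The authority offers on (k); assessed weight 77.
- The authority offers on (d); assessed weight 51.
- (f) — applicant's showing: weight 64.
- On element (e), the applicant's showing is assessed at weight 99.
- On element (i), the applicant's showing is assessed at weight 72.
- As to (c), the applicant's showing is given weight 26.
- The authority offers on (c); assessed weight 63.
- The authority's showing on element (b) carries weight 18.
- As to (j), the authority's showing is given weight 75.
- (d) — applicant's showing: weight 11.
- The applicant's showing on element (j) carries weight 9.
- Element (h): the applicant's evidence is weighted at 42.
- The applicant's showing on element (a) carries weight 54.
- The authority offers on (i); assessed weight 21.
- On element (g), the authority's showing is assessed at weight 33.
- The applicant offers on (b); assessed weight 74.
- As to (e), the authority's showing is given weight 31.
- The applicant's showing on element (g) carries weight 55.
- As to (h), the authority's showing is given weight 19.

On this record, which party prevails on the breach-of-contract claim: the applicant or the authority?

applicant

— Issue I —
Stage I.1 — burden on applicant; standard: a more-likely-than-not showing (weight exceeds 49).
    (a): 54 > 49 [met]
    (b): 74 − 18 = 56 > 49 [met]
  Stage I.1 is satisfied; the onus moves to the authority.
Stage I.2 — burden on authority; standard: a more-likely-than-not showing (weight exceeds 49).
    (c): 63 − 26 = 37 ≤ 49 [not met]
  Stage I.2 not carried; the authority fails its burden.
The applicant prevails on this issue.
— Issue II —
Stage II.1 — burden on applicant; standard: a preponderance (weight is at least 51).
    (e): 99 − 31 = 68 ≥ 51 [met]
    (f): 64 ≥ 51 [met]
  Stage II.1 is satisfied; the applicant continues to bear the burden.
Stage II.2 — burden on applicant; standard: a production showing (weight is at least 13).
    (g): 55 − 33 = 22 ≥ 13 [met]
    (h): 42 − 19 = 23 ≥ 13 [met]
  All elements met at the final stage.
Every stage carried; the applicant prevails on this issue.
— Issue III —
Stage III.1 (applicant, a more-likely-than-not showing, weight is at least 48): (i) net 72−21=51 ≥ 48 — meets.
  The applicant carries Stage III.1; the authority now bears the burden.
Stage III.2 (authority, a substantially-more-likely showing, weight exceeds 76): (j) net 75−9=66 ≤ 76 — fails; (k) 77 > 76 — meets.
  Stage III.2 not carried; the authority fails its burden.
The analysis ends at Stage III.2; the applicant prevails on this issue.
Per-issue: Issue I → applicant; Issue II → applicant; Issue III → applicant. The applicant must prevail on every issue; overall, the applicant prevails.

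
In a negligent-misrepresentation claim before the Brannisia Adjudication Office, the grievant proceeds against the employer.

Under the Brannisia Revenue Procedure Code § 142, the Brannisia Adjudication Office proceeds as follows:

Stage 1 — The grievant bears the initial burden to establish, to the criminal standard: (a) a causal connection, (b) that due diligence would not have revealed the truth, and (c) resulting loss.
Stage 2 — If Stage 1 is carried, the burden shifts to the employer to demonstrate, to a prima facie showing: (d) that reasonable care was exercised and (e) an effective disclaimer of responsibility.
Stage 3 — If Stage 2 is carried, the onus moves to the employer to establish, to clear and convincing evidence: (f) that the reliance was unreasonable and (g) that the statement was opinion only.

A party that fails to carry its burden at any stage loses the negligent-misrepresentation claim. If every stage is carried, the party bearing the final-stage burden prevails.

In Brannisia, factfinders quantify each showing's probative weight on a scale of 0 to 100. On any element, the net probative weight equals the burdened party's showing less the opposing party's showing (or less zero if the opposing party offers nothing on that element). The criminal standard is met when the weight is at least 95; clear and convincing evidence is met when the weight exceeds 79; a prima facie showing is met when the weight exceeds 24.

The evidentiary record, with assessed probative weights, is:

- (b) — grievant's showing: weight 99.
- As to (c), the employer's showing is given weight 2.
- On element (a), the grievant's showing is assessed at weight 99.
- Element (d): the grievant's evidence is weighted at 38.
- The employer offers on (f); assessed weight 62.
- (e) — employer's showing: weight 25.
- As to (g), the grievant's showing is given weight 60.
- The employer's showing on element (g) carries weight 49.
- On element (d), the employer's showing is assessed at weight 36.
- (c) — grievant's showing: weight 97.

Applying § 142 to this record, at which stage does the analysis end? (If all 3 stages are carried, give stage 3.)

At Stage 1 the grievant must meet the criminal standard (weight is at least 95): on (a) the weight is 99, ≥ 95, so (a) meets the standard; on (b) the weight is 99, which does reach 95, so (b) meets the standard; on (c) the weight is 97 less the opposing 2 gives net 95, ≥ 95, so (c) meets the standard.
  Stage 1 is satisfied; the onus moves to the employer.
At Stage 2 the employer must meet a prima facie showing (weight exceeds 24): on (d) the weight is 36 less the opposing 38 gives net -2, which does not exceed 24, so (d) does not meet the standard; on (e) the weight is 25, which does exceed 24, so (e) meets the standard.
  Stage 2 not carried; the employer fails its burden.
So the grievant prevails.

stage 2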